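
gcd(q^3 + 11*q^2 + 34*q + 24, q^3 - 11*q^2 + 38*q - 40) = 1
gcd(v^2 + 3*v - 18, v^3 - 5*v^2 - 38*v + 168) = v + 6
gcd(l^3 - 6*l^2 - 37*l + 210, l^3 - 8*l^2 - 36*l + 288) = l + 6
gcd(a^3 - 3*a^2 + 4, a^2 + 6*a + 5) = a + 1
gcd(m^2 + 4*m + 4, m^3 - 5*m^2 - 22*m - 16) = m + 2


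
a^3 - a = a*(a - 1)*(a + 1)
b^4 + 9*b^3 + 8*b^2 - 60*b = b*(b - 2)*(b + 5)*(b + 6)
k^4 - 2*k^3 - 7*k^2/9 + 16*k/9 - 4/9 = (k - 2)*(k - 2/3)*(k - 1/3)*(k + 1)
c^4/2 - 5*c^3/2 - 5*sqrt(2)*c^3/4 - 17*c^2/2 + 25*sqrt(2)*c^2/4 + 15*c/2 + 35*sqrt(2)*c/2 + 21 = (c/2 + 1)*(c - 7)*(c - 3*sqrt(2))*(c + sqrt(2)/2)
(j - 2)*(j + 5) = j^2 + 3*j - 10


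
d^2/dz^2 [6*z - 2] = 0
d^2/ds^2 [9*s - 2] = 0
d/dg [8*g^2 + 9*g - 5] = 16*g + 9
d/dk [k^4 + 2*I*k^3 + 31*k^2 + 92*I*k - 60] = 4*k^3 + 6*I*k^2 + 62*k + 92*I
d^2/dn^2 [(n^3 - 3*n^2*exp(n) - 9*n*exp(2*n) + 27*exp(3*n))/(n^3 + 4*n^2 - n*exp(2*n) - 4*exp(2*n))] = (2*(3*(3*n^2 - 2*n*exp(2*n) + 8*n - 9*exp(2*n))*(n^2*exp(n) - n^2 + 6*n*exp(2*n) + 2*n*exp(n) - 27*exp(3*n) + 3*exp(2*n)) + (n^3 - 3*n^2*exp(n) - 9*n*exp(2*n) + 27*exp(3*n))*(2*n*exp(2*n) - 3*n + 10*exp(2*n) - 4))*(n^3 + 4*n^2 - n*exp(2*n) - 4*exp(2*n)) + 2*(3*n^2 - 2*n*exp(2*n) + 8*n - 9*exp(2*n))^2*(n^3 - 3*n^2*exp(n) - 9*n*exp(2*n) + 27*exp(3*n)) + 3*(n^3 + 4*n^2 - n*exp(2*n) - 4*exp(2*n))^2*(-n^2*exp(n) - 12*n*exp(2*n) - 4*n*exp(n) + 2*n + 81*exp(3*n) - 12*exp(2*n) - 2*exp(n)))/(n^3 + 4*n^2 - n*exp(2*n) - 4*exp(2*n))^3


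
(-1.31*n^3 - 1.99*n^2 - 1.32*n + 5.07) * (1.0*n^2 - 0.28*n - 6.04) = -1.31*n^5 - 1.6232*n^4 + 7.1496*n^3 + 17.4592*n^2 + 6.5532*n - 30.6228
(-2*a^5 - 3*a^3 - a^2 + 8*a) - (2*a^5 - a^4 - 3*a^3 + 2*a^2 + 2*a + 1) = -4*a^5 + a^4 - 3*a^2 + 6*a - 1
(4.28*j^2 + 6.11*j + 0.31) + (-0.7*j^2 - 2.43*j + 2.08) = 3.58*j^2 + 3.68*j + 2.39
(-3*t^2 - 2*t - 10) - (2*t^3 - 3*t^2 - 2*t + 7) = -2*t^3 - 17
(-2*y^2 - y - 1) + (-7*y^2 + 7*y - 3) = -9*y^2 + 6*y - 4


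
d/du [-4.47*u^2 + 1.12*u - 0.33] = 1.12 - 8.94*u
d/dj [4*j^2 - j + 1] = 8*j - 1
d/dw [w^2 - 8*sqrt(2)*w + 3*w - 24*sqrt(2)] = 2*w - 8*sqrt(2) + 3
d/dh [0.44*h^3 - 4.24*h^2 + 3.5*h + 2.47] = 1.32*h^2 - 8.48*h + 3.5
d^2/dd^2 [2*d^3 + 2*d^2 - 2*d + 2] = 12*d + 4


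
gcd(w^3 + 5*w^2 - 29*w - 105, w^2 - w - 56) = w + 7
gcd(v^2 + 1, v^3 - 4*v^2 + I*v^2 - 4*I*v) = v + I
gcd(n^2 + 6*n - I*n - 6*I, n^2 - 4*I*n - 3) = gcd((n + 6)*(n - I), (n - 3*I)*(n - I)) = n - I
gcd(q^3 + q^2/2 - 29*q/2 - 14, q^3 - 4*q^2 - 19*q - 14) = q + 1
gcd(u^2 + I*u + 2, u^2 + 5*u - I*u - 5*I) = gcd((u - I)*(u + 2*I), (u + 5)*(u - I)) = u - I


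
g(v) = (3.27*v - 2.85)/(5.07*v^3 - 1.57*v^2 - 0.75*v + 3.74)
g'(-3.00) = 0.07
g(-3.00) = 0.09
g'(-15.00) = 0.00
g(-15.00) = 0.00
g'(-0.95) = 52.79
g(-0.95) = 4.54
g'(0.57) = 1.04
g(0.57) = -0.26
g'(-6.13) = 0.01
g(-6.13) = 0.02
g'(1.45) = -0.01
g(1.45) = 0.13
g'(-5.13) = 0.01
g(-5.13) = 0.03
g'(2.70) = -0.04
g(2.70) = 0.07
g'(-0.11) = 0.81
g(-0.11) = -0.85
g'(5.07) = -0.01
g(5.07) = 0.02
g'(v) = (3.27*v - 2.85)*(-15.21*v^2 + 3.14*v + 0.75)/(5.07*v^3 - 1.57*v^2 - 0.75*v + 3.74)^2 + 3.27/(5.07*v^3 - 1.57*v^2 - 0.75*v + 3.74)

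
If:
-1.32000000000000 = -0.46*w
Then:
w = 2.87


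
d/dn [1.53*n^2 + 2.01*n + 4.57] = 3.06*n + 2.01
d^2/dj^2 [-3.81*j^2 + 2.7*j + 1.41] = -7.62000000000000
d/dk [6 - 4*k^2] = -8*k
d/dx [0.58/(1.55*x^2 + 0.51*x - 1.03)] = (-1.798*x - 0.2958)/(1.55*x^2 + 0.51*x - 1.03)^2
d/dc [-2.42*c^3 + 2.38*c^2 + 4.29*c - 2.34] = -7.26*c^2 + 4.76*c + 4.29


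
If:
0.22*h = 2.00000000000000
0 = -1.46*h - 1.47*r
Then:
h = 9.09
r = -9.03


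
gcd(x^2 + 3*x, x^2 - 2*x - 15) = x + 3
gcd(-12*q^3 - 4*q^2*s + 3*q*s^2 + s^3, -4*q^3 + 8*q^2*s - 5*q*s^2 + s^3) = 2*q - s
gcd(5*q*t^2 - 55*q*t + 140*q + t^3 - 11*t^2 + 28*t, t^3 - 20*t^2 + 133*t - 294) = t - 7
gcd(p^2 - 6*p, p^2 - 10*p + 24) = p - 6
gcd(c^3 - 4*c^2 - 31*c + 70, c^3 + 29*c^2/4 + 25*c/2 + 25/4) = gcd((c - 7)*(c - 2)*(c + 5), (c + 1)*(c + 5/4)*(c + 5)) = c + 5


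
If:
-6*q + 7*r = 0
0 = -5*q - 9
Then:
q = -9/5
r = -54/35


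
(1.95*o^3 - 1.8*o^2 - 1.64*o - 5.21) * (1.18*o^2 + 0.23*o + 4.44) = 2.301*o^5 - 1.6755*o^4 + 6.3088*o^3 - 14.517*o^2 - 8.4799*o - 23.1324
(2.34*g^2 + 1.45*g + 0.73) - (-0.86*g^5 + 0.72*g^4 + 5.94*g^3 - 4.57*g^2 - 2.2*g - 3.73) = 0.86*g^5 - 0.72*g^4 - 5.94*g^3 + 6.91*g^2 + 3.65*g + 4.46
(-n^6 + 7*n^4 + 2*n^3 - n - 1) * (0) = 0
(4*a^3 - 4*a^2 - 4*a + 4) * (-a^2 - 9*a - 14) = -4*a^5 - 32*a^4 - 16*a^3 + 88*a^2 + 20*a - 56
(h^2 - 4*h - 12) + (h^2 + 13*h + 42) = 2*h^2 + 9*h + 30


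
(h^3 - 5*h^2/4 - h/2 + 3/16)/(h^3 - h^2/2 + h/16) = (4*h^2 - 4*h - 3)/(h*(4*h - 1))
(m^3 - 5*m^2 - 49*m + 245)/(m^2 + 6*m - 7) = (m^2 - 12*m + 35)/(m - 1)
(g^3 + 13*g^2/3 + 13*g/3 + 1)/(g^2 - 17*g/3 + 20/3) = (3*g^3 + 13*g^2 + 13*g + 3)/(3*g^2 - 17*g + 20)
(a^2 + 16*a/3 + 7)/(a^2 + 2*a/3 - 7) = (3*a + 7)/(3*a - 7)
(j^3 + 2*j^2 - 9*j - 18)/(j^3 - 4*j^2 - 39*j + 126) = (j^2 + 5*j + 6)/(j^2 - j - 42)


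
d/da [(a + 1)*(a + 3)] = 2*a + 4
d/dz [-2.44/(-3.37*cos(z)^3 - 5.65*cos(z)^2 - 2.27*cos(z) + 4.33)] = (24.6684*cos(z)^2 + 27.572*cos(z) + 5.5388)*sin(z)/(3.37*cos(z)^3 + 5.65*cos(z)^2 + 2.27*cos(z) - 4.33)^2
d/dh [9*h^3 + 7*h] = 27*h^2 + 7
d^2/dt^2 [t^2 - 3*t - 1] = 2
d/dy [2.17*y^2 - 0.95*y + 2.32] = 4.34*y - 0.95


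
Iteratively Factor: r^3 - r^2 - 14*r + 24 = (r - 2)*(r^2 + r - 12) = (r - 3)*(r - 2)*(r + 4)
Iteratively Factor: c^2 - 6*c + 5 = (c - 5)*(c - 1)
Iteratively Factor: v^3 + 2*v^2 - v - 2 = (v - 1)*(v^2 + 3*v + 2) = (v - 1)*(v + 1)*(v + 2)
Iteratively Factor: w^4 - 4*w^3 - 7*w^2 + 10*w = (w + 2)*(w^3 - 6*w^2 + 5*w) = (w - 1)*(w + 2)*(w^2 - 5*w) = (w - 5)*(w - 1)*(w + 2)*(w)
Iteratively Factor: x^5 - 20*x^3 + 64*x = (x + 2)*(x^4 - 2*x^3 - 16*x^2 + 32*x) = x*(x + 2)*(x^3 - 2*x^2 - 16*x + 32) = x*(x - 2)*(x + 2)*(x^2 - 16) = x*(x - 4)*(x - 2)*(x + 2)*(x + 4)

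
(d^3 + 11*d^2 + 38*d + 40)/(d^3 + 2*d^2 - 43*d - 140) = (d + 2)/(d - 7)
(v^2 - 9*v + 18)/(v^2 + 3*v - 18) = (v - 6)/(v + 6)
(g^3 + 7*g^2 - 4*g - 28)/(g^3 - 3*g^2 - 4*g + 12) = (g + 7)/(g - 3)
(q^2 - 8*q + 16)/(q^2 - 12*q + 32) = (q - 4)/(q - 8)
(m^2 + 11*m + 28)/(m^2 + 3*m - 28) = (m + 4)/(m - 4)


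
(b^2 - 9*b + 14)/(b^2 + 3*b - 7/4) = 4*(b^2 - 9*b + 14)/(4*b^2 + 12*b - 7)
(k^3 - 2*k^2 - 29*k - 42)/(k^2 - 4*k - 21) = k + 2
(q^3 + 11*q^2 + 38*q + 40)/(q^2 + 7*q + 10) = q + 4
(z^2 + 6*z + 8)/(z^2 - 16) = (z + 2)/(z - 4)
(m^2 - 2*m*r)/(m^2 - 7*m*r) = (m - 2*r)/(m - 7*r)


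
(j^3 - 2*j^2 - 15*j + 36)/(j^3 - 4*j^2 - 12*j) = (-j^3 + 2*j^2 + 15*j - 36)/(j*(-j^2 + 4*j + 12))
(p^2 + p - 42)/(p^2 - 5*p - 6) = (p + 7)/(p + 1)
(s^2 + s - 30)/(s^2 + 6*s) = (s - 5)/s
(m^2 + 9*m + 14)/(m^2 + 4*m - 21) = (m + 2)/(m - 3)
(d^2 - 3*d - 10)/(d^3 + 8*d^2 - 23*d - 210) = (d + 2)/(d^2 + 13*d + 42)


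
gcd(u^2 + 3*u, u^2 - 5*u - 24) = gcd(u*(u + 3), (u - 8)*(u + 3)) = u + 3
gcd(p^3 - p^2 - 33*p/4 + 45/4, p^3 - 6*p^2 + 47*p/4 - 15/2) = p^2 - 4*p + 15/4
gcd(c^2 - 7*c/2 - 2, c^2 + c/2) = c + 1/2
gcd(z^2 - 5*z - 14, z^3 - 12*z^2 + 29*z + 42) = z - 7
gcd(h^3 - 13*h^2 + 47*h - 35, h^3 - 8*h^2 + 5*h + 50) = h - 5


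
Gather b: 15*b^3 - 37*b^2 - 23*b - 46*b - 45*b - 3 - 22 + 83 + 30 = 15*b^3 - 37*b^2 - 114*b + 88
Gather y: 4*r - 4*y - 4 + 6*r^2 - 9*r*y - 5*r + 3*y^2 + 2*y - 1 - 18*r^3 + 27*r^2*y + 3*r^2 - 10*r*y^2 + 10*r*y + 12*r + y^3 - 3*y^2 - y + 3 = -18*r^3 + 9*r^2 - 10*r*y^2 + 11*r + y^3 + y*(27*r^2 + r - 3) - 2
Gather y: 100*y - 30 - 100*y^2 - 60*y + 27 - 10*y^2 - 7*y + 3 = -110*y^2 + 33*y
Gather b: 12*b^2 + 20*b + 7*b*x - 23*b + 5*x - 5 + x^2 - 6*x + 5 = 12*b^2 + b*(7*x - 3) + x^2 - x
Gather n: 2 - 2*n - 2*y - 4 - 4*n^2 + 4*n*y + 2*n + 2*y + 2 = -4*n^2 + 4*n*y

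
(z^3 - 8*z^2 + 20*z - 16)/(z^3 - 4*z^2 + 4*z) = (z - 4)/z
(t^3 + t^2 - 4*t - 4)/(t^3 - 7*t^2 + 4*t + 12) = (t + 2)/(t - 6)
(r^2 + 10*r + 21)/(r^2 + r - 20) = (r^2 + 10*r + 21)/(r^2 + r - 20)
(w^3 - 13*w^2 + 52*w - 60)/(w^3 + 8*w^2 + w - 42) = (w^2 - 11*w + 30)/(w^2 + 10*w + 21)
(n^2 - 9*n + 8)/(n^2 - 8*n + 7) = (n - 8)/(n - 7)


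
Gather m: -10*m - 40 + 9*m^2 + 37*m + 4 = 9*m^2 + 27*m - 36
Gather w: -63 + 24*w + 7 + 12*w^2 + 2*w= 12*w^2 + 26*w - 56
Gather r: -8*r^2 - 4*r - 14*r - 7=-8*r^2 - 18*r - 7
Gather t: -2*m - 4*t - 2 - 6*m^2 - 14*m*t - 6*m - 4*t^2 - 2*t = -6*m^2 - 8*m - 4*t^2 + t*(-14*m - 6) - 2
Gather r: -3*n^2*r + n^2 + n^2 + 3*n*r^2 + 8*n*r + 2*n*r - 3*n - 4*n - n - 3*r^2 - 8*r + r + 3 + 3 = 2*n^2 - 8*n + r^2*(3*n - 3) + r*(-3*n^2 + 10*n - 7) + 6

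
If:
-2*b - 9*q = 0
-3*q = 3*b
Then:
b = 0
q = 0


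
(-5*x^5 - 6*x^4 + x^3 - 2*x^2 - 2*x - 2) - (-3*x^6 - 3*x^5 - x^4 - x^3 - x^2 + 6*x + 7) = 3*x^6 - 2*x^5 - 5*x^4 + 2*x^3 - x^2 - 8*x - 9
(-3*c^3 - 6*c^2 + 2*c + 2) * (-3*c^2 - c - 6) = 9*c^5 + 21*c^4 + 18*c^3 + 28*c^2 - 14*c - 12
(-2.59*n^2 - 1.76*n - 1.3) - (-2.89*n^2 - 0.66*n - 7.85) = 0.3*n^2 - 1.1*n + 6.55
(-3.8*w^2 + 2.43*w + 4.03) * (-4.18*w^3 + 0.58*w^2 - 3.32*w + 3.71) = 15.884*w^5 - 12.3614*w^4 - 2.82*w^3 - 19.8282*w^2 - 4.3643*w + 14.9513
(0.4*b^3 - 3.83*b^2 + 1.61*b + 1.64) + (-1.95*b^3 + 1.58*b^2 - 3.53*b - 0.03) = -1.55*b^3 - 2.25*b^2 - 1.92*b + 1.61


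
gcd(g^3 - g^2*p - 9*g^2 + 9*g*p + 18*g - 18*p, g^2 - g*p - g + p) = -g + p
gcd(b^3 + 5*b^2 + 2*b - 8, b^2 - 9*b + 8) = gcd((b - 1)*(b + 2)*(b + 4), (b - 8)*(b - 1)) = b - 1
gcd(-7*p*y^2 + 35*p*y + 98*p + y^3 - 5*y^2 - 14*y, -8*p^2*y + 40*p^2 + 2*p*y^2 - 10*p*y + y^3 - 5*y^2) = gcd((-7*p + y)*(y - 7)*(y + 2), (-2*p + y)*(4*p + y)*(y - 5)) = 1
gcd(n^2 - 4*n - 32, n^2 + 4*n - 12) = 1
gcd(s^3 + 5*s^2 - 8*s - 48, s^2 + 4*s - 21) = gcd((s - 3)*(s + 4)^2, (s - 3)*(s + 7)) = s - 3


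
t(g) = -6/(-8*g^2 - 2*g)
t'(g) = -6*(16*g + 2)/(-8*g^2 - 2*g)^2 = 3*(-8*g - 1)/(g^2*(4*g + 1)^2)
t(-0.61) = 3.42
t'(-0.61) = 15.09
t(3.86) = 0.05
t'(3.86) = -0.02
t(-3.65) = 0.06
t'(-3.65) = 0.03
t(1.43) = 0.31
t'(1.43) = -0.40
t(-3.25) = 0.08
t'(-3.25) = 0.05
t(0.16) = 11.43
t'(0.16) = -99.34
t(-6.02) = 0.02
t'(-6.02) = 0.01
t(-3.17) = 0.08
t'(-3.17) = 0.05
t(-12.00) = 0.01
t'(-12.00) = 0.00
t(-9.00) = 0.01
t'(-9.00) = 0.00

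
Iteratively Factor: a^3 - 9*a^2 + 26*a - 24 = (a - 2)*(a^2 - 7*a + 12) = (a - 4)*(a - 2)*(a - 3)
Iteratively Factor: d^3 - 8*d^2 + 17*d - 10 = (d - 1)*(d^2 - 7*d + 10) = (d - 2)*(d - 1)*(d - 5)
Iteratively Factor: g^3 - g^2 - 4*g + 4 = (g - 2)*(g^2 + g - 2) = (g - 2)*(g - 1)*(g + 2)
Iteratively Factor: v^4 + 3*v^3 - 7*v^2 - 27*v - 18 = (v + 3)*(v^3 - 7*v - 6) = (v + 2)*(v + 3)*(v^2 - 2*v - 3) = (v - 3)*(v + 2)*(v + 3)*(v + 1)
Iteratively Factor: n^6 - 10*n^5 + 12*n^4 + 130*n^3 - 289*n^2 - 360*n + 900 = (n + 3)*(n^5 - 13*n^4 + 51*n^3 - 23*n^2 - 220*n + 300) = (n - 5)*(n + 3)*(n^4 - 8*n^3 + 11*n^2 + 32*n - 60) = (n - 5)*(n + 2)*(n + 3)*(n^3 - 10*n^2 + 31*n - 30) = (n - 5)*(n - 3)*(n + 2)*(n + 3)*(n^2 - 7*n + 10) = (n - 5)^2*(n - 3)*(n + 2)*(n + 3)*(n - 2)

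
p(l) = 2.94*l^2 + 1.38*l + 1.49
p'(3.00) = 19.02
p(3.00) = 32.09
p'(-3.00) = -16.26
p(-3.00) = 23.81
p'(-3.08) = -16.73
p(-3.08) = 25.13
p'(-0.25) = -0.09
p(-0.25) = 1.33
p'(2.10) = 13.73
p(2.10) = 17.35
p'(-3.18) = -17.32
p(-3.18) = 26.83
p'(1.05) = 7.55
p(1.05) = 6.18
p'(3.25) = 20.49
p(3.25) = 37.03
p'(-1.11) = -5.15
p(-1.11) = 3.58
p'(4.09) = 25.43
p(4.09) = 56.31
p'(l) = 5.88*l + 1.38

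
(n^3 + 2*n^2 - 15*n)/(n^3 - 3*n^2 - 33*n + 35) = n*(n - 3)/(n^2 - 8*n + 7)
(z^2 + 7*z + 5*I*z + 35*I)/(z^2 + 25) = (z + 7)/(z - 5*I)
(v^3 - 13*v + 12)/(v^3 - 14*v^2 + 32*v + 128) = (v^3 - 13*v + 12)/(v^3 - 14*v^2 + 32*v + 128)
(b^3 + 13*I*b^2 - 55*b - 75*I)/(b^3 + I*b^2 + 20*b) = (b^2 + 8*I*b - 15)/(b*(b - 4*I))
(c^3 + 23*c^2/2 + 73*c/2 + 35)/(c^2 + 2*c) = c + 19/2 + 35/(2*c)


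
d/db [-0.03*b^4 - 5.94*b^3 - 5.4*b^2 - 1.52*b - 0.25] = -0.12*b^3 - 17.82*b^2 - 10.8*b - 1.52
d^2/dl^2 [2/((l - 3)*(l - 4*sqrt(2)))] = 4*((l - 3)^2 + (l - 3)*(l - 4*sqrt(2)) + (l - 4*sqrt(2))^2)/((l - 3)^3*(l - 4*sqrt(2))^3)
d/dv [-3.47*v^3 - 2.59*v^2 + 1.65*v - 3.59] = -10.41*v^2 - 5.18*v + 1.65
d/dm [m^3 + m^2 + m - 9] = 3*m^2 + 2*m + 1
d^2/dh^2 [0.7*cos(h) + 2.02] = -0.7*cos(h)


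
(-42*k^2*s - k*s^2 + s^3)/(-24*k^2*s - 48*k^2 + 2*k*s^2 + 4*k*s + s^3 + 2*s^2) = s*(-7*k + s)/(-4*k*s - 8*k + s^2 + 2*s)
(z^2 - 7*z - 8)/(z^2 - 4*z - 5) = (z - 8)/(z - 5)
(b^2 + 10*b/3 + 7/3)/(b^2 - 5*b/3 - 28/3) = (b + 1)/(b - 4)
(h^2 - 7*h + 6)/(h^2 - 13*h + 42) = (h - 1)/(h - 7)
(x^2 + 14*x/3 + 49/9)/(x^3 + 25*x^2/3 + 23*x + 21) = (x + 7/3)/(x^2 + 6*x + 9)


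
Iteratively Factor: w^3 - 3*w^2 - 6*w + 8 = (w - 4)*(w^2 + w - 2) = (w - 4)*(w + 2)*(w - 1)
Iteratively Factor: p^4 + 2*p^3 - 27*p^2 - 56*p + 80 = (p + 4)*(p^3 - 2*p^2 - 19*p + 20) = (p + 4)^2*(p^2 - 6*p + 5) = (p - 5)*(p + 4)^2*(p - 1)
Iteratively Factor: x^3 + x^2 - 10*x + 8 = (x + 4)*(x^2 - 3*x + 2) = (x - 1)*(x + 4)*(x - 2)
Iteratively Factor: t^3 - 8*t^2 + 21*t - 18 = (t - 3)*(t^2 - 5*t + 6) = (t - 3)^2*(t - 2)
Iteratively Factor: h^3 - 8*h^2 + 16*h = (h)*(h^2 - 8*h + 16) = h*(h - 4)*(h - 4)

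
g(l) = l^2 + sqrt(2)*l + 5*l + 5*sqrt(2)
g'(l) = 2*l + sqrt(2) + 5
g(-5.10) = 0.37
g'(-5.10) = -3.79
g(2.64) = 30.97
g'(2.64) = 11.69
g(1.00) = 14.49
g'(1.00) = 8.41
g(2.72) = 31.92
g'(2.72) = 11.85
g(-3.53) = -3.11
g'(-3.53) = -0.65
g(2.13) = 25.27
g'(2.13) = 10.67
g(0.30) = 9.09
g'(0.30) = 7.01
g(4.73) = 59.78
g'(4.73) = 15.87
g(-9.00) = 30.34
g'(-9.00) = -11.59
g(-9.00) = 30.34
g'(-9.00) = -11.59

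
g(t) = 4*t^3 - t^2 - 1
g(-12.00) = -7057.00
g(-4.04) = -281.08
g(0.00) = -1.00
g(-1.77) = -26.31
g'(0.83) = 6.61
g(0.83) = 0.60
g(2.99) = 96.98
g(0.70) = -0.12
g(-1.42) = -14.47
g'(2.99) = 101.30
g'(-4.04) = 203.94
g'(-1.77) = 41.13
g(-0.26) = -1.14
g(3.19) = 118.67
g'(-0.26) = 1.33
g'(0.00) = 0.00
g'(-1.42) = 27.04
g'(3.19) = 115.73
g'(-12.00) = 1752.00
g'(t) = 12*t^2 - 2*t = 2*t*(6*t - 1)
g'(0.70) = 4.48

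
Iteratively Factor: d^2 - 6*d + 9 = (d - 3)*(d - 3)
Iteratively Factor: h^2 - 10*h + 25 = (h - 5)*(h - 5)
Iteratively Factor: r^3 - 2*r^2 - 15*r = (r)*(r^2 - 2*r - 15) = r*(r + 3)*(r - 5)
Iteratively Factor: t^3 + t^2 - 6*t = (t)*(t^2 + t - 6) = t*(t + 3)*(t - 2)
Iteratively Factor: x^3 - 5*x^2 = (x - 5)*(x^2) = x*(x - 5)*(x)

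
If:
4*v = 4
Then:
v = 1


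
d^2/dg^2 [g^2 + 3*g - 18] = 2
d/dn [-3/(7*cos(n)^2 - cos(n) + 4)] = 3*(1 - 14*cos(n))*sin(n)/(7*sin(n)^2 + cos(n) - 11)^2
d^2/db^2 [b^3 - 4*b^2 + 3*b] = 6*b - 8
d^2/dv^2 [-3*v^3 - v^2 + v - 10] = -18*v - 2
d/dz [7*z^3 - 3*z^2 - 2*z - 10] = 21*z^2 - 6*z - 2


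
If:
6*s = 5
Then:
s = 5/6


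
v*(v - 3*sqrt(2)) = v^2 - 3*sqrt(2)*v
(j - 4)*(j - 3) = j^2 - 7*j + 12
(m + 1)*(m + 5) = m^2 + 6*m + 5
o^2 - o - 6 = (o - 3)*(o + 2)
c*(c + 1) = c^2 + c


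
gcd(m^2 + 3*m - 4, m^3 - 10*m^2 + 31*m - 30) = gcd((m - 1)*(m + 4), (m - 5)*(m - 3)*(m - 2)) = 1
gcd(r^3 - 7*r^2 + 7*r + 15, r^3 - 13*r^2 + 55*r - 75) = r^2 - 8*r + 15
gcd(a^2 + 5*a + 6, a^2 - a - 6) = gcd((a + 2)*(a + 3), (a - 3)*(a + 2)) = a + 2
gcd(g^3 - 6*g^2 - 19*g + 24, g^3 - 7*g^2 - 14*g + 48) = g^2 - 5*g - 24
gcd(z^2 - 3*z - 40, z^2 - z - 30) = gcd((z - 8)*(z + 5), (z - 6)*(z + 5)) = z + 5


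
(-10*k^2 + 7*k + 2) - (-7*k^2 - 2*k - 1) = -3*k^2 + 9*k + 3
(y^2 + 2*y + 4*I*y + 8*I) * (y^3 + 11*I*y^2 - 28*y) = y^5 + 2*y^4 + 15*I*y^4 - 72*y^3 + 30*I*y^3 - 144*y^2 - 112*I*y^2 - 224*I*y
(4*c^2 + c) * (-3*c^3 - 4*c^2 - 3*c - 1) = -12*c^5 - 19*c^4 - 16*c^3 - 7*c^2 - c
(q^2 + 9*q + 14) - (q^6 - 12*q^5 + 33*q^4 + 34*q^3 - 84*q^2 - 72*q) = -q^6 + 12*q^5 - 33*q^4 - 34*q^3 + 85*q^2 + 81*q + 14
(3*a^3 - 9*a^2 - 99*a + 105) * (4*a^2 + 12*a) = 12*a^5 - 504*a^3 - 768*a^2 + 1260*a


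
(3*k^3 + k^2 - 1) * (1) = 3*k^3 + k^2 - 1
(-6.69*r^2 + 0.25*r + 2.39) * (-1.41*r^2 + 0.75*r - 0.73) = 9.4329*r^4 - 5.37*r^3 + 1.7013*r^2 + 1.61*r - 1.7447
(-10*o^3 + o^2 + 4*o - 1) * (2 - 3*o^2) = 30*o^5 - 3*o^4 - 32*o^3 + 5*o^2 + 8*o - 2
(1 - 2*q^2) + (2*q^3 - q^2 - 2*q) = 2*q^3 - 3*q^2 - 2*q + 1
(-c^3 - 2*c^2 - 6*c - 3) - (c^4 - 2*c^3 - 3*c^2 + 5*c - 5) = -c^4 + c^3 + c^2 - 11*c + 2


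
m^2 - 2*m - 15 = (m - 5)*(m + 3)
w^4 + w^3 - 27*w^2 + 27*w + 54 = (w - 3)^2*(w + 1)*(w + 6)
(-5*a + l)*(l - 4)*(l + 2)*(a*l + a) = -5*a^2*l^3 + 5*a^2*l^2 + 50*a^2*l + 40*a^2 + a*l^4 - a*l^3 - 10*a*l^2 - 8*a*l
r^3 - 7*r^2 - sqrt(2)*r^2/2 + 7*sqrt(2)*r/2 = r*(r - 7)*(r - sqrt(2)/2)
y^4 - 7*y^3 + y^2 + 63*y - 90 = (y - 5)*(y - 3)*(y - 2)*(y + 3)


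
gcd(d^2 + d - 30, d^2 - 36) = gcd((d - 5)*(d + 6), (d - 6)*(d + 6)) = d + 6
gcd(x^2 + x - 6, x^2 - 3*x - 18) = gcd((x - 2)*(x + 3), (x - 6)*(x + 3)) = x + 3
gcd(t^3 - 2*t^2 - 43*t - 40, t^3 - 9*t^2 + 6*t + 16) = t^2 - 7*t - 8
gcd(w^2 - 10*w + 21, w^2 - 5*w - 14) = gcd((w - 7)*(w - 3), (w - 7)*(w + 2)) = w - 7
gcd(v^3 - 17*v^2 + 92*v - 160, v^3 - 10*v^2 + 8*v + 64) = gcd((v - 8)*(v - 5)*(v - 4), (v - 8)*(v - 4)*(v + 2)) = v^2 - 12*v + 32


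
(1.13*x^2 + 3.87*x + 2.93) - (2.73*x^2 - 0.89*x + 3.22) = -1.6*x^2 + 4.76*x - 0.29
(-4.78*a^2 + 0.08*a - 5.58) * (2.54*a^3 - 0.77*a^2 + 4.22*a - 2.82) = -12.1412*a^5 + 3.8838*a^4 - 34.4064*a^3 + 18.1138*a^2 - 23.7732*a + 15.7356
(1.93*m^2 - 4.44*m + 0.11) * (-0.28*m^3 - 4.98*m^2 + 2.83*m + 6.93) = -0.5404*m^5 - 8.3682*m^4 + 27.5423*m^3 + 0.261899999999997*m^2 - 30.4579*m + 0.7623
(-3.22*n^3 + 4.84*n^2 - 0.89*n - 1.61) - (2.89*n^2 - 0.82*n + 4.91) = -3.22*n^3 + 1.95*n^2 - 0.0700000000000001*n - 6.52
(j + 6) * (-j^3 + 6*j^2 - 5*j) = -j^4 + 31*j^2 - 30*j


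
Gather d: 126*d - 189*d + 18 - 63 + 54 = 9 - 63*d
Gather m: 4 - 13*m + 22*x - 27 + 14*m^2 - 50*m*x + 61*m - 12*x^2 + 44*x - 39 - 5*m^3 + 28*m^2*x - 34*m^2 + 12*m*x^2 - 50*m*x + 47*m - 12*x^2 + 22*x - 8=-5*m^3 + m^2*(28*x - 20) + m*(12*x^2 - 100*x + 95) - 24*x^2 + 88*x - 70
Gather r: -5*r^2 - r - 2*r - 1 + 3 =-5*r^2 - 3*r + 2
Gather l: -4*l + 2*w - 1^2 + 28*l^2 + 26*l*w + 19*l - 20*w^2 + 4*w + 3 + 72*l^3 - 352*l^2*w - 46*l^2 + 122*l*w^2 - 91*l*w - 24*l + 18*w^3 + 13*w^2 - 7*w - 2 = 72*l^3 + l^2*(-352*w - 18) + l*(122*w^2 - 65*w - 9) + 18*w^3 - 7*w^2 - w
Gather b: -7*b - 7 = -7*b - 7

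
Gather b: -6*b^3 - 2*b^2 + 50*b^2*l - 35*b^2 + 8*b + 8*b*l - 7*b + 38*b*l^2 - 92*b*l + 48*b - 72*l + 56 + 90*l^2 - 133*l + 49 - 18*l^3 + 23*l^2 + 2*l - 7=-6*b^3 + b^2*(50*l - 37) + b*(38*l^2 - 84*l + 49) - 18*l^3 + 113*l^2 - 203*l + 98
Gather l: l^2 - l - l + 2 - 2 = l^2 - 2*l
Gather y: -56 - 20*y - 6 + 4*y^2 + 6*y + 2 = 4*y^2 - 14*y - 60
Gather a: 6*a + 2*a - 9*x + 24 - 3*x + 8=8*a - 12*x + 32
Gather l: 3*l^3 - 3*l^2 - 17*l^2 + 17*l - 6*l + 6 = 3*l^3 - 20*l^2 + 11*l + 6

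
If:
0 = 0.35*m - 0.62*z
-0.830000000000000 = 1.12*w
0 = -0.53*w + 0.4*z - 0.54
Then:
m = 0.65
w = -0.74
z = 0.37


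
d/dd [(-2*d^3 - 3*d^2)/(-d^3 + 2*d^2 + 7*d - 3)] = d*(-7*d^3 - 28*d^2 - 3*d + 18)/(d^6 - 4*d^5 - 10*d^4 + 34*d^3 + 37*d^2 - 42*d + 9)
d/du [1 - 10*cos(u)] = 10*sin(u)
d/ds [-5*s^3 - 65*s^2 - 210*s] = -15*s^2 - 130*s - 210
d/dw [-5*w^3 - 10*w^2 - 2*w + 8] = -15*w^2 - 20*w - 2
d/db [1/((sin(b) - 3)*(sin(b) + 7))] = -2*(sin(b) + 2)*cos(b)/((sin(b) - 3)^2*(sin(b) + 7)^2)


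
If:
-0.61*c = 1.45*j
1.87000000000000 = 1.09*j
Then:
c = -4.08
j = 1.72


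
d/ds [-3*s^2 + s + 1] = 1 - 6*s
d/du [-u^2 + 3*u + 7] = 3 - 2*u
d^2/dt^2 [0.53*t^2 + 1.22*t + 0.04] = 1.06000000000000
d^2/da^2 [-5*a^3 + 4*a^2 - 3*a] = 8 - 30*a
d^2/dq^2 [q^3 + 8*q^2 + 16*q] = 6*q + 16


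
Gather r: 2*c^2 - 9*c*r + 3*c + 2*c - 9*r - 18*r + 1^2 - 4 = 2*c^2 + 5*c + r*(-9*c - 27) - 3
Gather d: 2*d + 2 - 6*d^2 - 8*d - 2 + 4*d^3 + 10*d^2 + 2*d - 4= 4*d^3 + 4*d^2 - 4*d - 4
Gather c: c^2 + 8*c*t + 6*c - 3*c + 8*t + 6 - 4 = c^2 + c*(8*t + 3) + 8*t + 2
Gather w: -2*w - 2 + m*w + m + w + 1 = m + w*(m - 1) - 1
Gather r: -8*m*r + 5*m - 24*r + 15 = 5*m + r*(-8*m - 24) + 15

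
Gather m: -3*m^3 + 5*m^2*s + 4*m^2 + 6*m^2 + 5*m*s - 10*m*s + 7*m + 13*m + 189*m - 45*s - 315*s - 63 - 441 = -3*m^3 + m^2*(5*s + 10) + m*(209 - 5*s) - 360*s - 504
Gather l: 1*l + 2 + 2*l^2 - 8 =2*l^2 + l - 6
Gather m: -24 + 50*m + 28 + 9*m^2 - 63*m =9*m^2 - 13*m + 4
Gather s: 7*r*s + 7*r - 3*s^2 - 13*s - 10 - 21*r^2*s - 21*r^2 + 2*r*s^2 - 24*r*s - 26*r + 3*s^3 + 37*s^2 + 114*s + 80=-21*r^2 - 19*r + 3*s^3 + s^2*(2*r + 34) + s*(-21*r^2 - 17*r + 101) + 70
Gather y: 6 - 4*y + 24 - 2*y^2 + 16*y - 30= -2*y^2 + 12*y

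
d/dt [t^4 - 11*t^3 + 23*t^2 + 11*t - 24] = 4*t^3 - 33*t^2 + 46*t + 11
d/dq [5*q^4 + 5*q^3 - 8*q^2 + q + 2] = 20*q^3 + 15*q^2 - 16*q + 1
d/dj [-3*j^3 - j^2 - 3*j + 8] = -9*j^2 - 2*j - 3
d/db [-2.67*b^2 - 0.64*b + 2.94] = -5.34*b - 0.64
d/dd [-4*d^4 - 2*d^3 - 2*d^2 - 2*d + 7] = -16*d^3 - 6*d^2 - 4*d - 2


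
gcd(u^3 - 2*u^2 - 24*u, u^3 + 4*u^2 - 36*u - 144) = u^2 - 2*u - 24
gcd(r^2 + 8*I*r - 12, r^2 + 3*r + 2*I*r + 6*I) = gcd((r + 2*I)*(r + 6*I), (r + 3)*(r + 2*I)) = r + 2*I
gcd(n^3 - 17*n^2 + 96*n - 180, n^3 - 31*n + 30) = n - 5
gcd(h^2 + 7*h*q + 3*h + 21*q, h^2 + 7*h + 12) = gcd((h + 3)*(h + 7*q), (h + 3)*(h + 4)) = h + 3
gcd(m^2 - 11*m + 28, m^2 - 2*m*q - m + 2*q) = 1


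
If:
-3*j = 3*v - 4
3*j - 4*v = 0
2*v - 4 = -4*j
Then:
No Solution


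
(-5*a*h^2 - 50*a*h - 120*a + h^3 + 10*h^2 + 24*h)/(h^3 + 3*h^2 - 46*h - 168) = (-5*a + h)/(h - 7)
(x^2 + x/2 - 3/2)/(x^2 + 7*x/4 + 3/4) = 2*(2*x^2 + x - 3)/(4*x^2 + 7*x + 3)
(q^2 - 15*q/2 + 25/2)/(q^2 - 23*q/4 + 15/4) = 2*(2*q - 5)/(4*q - 3)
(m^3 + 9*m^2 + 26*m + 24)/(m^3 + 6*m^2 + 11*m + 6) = (m + 4)/(m + 1)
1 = 1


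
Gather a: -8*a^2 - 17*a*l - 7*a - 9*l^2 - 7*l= -8*a^2 + a*(-17*l - 7) - 9*l^2 - 7*l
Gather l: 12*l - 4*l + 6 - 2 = 8*l + 4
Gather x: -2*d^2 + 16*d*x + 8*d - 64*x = -2*d^2 + 8*d + x*(16*d - 64)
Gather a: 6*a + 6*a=12*a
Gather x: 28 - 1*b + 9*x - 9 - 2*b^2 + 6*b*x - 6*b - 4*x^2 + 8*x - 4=-2*b^2 - 7*b - 4*x^2 + x*(6*b + 17) + 15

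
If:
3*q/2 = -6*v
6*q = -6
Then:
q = -1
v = 1/4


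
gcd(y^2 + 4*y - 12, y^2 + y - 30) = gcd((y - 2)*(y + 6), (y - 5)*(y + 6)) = y + 6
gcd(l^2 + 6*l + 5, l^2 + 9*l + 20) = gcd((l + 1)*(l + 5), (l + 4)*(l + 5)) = l + 5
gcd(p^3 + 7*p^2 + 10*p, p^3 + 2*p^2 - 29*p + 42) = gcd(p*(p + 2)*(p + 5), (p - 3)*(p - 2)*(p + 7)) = 1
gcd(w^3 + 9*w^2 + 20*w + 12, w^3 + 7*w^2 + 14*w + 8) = w^2 + 3*w + 2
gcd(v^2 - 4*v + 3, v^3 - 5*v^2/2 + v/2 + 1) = v - 1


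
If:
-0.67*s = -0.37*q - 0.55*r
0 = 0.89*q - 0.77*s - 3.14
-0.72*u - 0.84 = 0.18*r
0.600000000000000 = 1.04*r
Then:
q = 7.54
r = 0.58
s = 4.64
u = -1.31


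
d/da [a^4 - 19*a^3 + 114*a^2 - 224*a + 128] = 4*a^3 - 57*a^2 + 228*a - 224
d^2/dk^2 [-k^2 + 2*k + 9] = -2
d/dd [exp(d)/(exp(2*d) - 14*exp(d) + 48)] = (48 - exp(2*d))*exp(d)/(exp(4*d) - 28*exp(3*d) + 292*exp(2*d) - 1344*exp(d) + 2304)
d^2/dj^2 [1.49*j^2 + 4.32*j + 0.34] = 2.98000000000000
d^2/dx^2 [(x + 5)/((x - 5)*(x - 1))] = 2*(x^3 + 15*x^2 - 105*x + 185)/(x^6 - 18*x^5 + 123*x^4 - 396*x^3 + 615*x^2 - 450*x + 125)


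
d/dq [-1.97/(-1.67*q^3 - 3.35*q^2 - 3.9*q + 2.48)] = (-9.8697*q^2 - 13.199*q - 7.683)/(1.67*q^3 + 3.35*q^2 + 3.9*q - 2.48)^2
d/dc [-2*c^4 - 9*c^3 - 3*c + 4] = -8*c^3 - 27*c^2 - 3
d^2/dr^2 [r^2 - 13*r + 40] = 2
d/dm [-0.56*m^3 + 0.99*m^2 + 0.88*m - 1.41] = -1.68*m^2 + 1.98*m + 0.88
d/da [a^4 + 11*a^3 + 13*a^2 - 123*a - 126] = 4*a^3 + 33*a^2 + 26*a - 123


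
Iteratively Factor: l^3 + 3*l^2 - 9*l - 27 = (l + 3)*(l^2 - 9) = (l + 3)^2*(l - 3)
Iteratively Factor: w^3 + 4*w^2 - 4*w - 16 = (w + 4)*(w^2 - 4) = (w + 2)*(w + 4)*(w - 2)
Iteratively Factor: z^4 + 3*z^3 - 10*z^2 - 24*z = (z)*(z^3 + 3*z^2 - 10*z - 24) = z*(z + 4)*(z^2 - z - 6) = z*(z + 2)*(z + 4)*(z - 3)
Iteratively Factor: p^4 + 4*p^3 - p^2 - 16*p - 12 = (p + 2)*(p^3 + 2*p^2 - 5*p - 6) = (p - 2)*(p + 2)*(p^2 + 4*p + 3) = (p - 2)*(p + 1)*(p + 2)*(p + 3)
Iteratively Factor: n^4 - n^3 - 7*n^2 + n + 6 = (n - 3)*(n^3 + 2*n^2 - n - 2) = (n - 3)*(n - 1)*(n^2 + 3*n + 2) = (n - 3)*(n - 1)*(n + 1)*(n + 2)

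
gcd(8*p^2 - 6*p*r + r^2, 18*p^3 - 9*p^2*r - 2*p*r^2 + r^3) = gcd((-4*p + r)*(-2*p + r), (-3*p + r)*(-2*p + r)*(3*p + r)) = 2*p - r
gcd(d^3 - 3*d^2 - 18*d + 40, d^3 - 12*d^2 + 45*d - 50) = d^2 - 7*d + 10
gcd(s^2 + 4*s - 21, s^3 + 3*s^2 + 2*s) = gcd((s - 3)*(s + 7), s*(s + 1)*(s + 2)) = 1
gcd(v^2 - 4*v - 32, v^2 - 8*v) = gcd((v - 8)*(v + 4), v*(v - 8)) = v - 8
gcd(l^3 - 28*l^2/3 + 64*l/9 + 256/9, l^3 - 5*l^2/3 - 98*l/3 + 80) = l - 8/3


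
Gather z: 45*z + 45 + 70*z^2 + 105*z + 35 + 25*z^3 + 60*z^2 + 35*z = 25*z^3 + 130*z^2 + 185*z + 80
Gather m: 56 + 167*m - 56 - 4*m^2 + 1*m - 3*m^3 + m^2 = -3*m^3 - 3*m^2 + 168*m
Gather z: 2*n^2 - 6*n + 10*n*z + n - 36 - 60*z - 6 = 2*n^2 - 5*n + z*(10*n - 60) - 42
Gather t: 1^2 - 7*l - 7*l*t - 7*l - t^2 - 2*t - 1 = -14*l - t^2 + t*(-7*l - 2)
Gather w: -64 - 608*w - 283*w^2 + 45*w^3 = 45*w^3 - 283*w^2 - 608*w - 64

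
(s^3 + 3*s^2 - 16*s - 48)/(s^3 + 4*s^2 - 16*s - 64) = (s + 3)/(s + 4)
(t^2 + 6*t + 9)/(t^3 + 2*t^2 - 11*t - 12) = (t^2 + 6*t + 9)/(t^3 + 2*t^2 - 11*t - 12)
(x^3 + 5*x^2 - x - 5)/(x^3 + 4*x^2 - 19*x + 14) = (x^2 + 6*x + 5)/(x^2 + 5*x - 14)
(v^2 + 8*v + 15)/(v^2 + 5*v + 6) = (v + 5)/(v + 2)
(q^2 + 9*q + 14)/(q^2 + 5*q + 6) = (q + 7)/(q + 3)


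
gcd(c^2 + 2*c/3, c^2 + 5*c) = c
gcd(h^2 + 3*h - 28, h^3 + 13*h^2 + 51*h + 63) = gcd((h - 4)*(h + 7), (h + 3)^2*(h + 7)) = h + 7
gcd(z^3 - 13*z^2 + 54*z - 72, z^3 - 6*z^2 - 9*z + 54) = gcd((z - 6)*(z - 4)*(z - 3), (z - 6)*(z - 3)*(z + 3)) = z^2 - 9*z + 18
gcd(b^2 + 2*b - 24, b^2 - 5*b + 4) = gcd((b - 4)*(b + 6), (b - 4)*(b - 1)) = b - 4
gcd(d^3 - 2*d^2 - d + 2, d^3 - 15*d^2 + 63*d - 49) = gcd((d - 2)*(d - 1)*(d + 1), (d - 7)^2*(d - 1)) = d - 1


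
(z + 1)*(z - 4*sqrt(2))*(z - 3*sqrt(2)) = z^3 - 7*sqrt(2)*z^2 + z^2 - 7*sqrt(2)*z + 24*z + 24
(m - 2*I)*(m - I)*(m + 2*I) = m^3 - I*m^2 + 4*m - 4*I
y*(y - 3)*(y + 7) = y^3 + 4*y^2 - 21*y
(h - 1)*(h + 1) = h^2 - 1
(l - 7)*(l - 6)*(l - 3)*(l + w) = l^4 + l^3*w - 16*l^3 - 16*l^2*w + 81*l^2 + 81*l*w - 126*l - 126*w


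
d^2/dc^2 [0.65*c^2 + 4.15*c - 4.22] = 1.30000000000000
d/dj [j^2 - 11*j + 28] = 2*j - 11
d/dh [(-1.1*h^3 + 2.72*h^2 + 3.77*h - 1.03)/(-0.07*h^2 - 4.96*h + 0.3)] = (0.077*h^4 + 10.912*h^3 - 14.2173*h^2 + 1.4878*h - 3.9778)/(0.0049*h^4 + 0.6944*h^3 + 24.5596*h^2 - 2.976*h + 0.09)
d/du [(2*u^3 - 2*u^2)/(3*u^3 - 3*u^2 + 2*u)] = 4*(2*u - 1)/(9*u^4 - 18*u^3 + 21*u^2 - 12*u + 4)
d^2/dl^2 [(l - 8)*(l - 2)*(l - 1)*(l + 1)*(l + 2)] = 20*l^3 - 96*l^2 - 30*l + 80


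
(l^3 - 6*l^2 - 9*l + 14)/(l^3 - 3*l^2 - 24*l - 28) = (l - 1)/(l + 2)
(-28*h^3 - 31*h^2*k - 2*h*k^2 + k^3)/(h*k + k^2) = -28*h^2/k - 3*h + k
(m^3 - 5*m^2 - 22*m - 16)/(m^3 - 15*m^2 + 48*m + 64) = (m + 2)/(m - 8)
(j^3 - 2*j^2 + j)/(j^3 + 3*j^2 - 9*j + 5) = j/(j + 5)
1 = 1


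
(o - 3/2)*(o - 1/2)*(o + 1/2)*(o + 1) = o^4 - o^3/2 - 7*o^2/4 + o/8 + 3/8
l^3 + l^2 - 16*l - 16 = (l - 4)*(l + 1)*(l + 4)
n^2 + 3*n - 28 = (n - 4)*(n + 7)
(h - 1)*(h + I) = h^2 - h + I*h - I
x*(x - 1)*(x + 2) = x^3 + x^2 - 2*x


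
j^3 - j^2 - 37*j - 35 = (j - 7)*(j + 1)*(j + 5)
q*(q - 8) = q^2 - 8*q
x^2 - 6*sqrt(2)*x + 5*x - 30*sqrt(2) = (x + 5)*(x - 6*sqrt(2))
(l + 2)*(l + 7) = l^2 + 9*l + 14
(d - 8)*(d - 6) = d^2 - 14*d + 48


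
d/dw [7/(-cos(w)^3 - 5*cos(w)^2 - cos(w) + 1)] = 7*(3*sin(w)^2 - 10*cos(w) - 4)*sin(w)/(cos(w)^3 + 5*cos(w)^2 + cos(w) - 1)^2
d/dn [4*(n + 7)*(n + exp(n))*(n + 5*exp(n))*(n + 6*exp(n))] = 48*n^3*exp(n) + 16*n^3 + 328*n^2*exp(2*n) + 480*n^2*exp(n) + 84*n^2 + 360*n*exp(3*n) + 2624*n*exp(2*n) + 672*n*exp(n) + 2640*exp(3*n) + 1148*exp(2*n)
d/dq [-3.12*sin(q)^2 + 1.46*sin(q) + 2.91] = (1.46 - 6.24*sin(q))*cos(q)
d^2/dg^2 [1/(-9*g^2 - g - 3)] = 2*(81*g^2 + 9*g - (18*g + 1)^2 + 27)/(9*g^2 + g + 3)^3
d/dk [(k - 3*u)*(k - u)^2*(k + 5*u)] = 4*k^3 - 36*k*u^2 + 32*u^3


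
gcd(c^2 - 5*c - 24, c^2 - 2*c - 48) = c - 8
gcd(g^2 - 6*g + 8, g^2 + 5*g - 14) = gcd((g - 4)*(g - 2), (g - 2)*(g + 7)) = g - 2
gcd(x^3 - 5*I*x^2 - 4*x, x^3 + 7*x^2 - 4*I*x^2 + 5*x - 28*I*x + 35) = 1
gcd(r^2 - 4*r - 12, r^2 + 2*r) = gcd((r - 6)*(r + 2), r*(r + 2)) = r + 2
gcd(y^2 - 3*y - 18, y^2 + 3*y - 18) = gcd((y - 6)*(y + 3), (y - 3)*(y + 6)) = 1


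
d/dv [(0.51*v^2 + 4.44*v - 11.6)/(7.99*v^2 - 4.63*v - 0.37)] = (-37.8369*v^2 + 184.9906*v - 55.3508)/(63.8401*v^4 - 73.9874*v^3 + 15.5243*v^2 + 3.4262*v + 0.1369)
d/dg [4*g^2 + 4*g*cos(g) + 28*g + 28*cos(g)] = -4*g*sin(g) + 8*g - 28*sin(g) + 4*cos(g) + 28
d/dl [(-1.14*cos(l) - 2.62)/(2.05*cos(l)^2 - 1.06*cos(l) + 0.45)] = (-2.337*cos(l)^2 - 10.742*cos(l) + 3.2902)*sin(l)/(4.2025*cos(l)^4 - 4.346*cos(l)^3 + 2.9686*cos(l)^2 - 0.954*cos(l) + 0.2025)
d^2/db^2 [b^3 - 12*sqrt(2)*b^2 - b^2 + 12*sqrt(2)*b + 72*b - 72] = 6*b - 24*sqrt(2) - 2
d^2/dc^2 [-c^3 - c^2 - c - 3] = -6*c - 2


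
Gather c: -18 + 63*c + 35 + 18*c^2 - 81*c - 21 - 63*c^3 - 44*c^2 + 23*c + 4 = -63*c^3 - 26*c^2 + 5*c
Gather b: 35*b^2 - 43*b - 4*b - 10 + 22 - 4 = 35*b^2 - 47*b + 8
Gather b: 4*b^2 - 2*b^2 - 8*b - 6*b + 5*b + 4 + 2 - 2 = 2*b^2 - 9*b + 4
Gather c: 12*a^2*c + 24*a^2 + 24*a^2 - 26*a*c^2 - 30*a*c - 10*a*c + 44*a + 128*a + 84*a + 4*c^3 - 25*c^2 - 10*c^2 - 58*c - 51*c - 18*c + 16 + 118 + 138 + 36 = 48*a^2 + 256*a + 4*c^3 + c^2*(-26*a - 35) + c*(12*a^2 - 40*a - 127) + 308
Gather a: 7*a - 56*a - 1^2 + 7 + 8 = 14 - 49*a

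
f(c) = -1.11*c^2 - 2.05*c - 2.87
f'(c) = -2.22*c - 2.05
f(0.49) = -4.14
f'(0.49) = -3.14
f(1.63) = -9.16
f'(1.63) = -5.67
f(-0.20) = -2.50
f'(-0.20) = -1.61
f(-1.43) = -2.21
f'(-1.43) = 1.12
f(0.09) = -3.06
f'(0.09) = -2.25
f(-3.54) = -9.52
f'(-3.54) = 5.81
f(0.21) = -3.35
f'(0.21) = -2.52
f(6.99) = -71.43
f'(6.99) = -17.57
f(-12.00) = -138.11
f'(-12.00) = 24.59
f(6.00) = -55.13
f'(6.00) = -15.37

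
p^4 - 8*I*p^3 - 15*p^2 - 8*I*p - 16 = (p - 4*I)^2*(p - I)*(p + I)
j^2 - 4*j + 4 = (j - 2)^2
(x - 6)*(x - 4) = x^2 - 10*x + 24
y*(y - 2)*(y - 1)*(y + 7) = y^4 + 4*y^3 - 19*y^2 + 14*y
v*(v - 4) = v^2 - 4*v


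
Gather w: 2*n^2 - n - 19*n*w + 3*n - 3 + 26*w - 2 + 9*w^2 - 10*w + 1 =2*n^2 + 2*n + 9*w^2 + w*(16 - 19*n) - 4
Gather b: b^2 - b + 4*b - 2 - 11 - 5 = b^2 + 3*b - 18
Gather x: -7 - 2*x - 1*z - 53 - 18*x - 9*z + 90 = -20*x - 10*z + 30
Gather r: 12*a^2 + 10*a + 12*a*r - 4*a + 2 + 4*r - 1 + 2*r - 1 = 12*a^2 + 6*a + r*(12*a + 6)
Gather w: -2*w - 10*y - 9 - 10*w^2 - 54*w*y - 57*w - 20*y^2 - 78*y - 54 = -10*w^2 + w*(-54*y - 59) - 20*y^2 - 88*y - 63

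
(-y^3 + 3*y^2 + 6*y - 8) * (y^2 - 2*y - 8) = -y^5 + 5*y^4 + 8*y^3 - 44*y^2 - 32*y + 64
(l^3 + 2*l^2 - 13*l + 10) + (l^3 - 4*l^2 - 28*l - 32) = 2*l^3 - 2*l^2 - 41*l - 22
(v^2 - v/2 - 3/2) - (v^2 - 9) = 15/2 - v/2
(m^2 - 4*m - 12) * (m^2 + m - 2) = m^4 - 3*m^3 - 18*m^2 - 4*m + 24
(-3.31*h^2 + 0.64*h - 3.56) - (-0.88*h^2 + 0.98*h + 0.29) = -2.43*h^2 - 0.34*h - 3.85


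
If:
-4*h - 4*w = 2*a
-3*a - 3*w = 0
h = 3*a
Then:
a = 0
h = 0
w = 0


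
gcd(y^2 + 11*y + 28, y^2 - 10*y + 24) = 1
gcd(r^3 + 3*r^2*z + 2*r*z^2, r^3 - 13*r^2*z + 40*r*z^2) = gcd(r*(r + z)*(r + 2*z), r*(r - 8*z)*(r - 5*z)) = r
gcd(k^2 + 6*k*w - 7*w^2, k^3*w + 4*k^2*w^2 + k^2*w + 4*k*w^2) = 1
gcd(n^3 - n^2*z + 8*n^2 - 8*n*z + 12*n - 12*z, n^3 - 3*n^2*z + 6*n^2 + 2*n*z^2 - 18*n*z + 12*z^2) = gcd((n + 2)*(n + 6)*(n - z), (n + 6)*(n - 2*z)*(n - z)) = -n^2 + n*z - 6*n + 6*z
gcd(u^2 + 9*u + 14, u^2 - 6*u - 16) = u + 2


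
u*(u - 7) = u^2 - 7*u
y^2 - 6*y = y*(y - 6)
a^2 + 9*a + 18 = (a + 3)*(a + 6)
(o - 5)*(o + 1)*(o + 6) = o^3 + 2*o^2 - 29*o - 30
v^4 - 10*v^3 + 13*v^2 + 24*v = v*(v - 8)*(v - 3)*(v + 1)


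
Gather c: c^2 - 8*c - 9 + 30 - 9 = c^2 - 8*c + 12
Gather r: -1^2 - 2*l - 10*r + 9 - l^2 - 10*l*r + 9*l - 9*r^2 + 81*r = -l^2 + 7*l - 9*r^2 + r*(71 - 10*l) + 8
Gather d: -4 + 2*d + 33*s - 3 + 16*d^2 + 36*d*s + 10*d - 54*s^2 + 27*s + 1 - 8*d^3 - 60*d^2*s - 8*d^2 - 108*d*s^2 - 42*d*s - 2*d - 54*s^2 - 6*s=-8*d^3 + d^2*(8 - 60*s) + d*(-108*s^2 - 6*s + 10) - 108*s^2 + 54*s - 6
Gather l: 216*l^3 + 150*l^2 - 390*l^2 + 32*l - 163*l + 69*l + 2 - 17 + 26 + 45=216*l^3 - 240*l^2 - 62*l + 56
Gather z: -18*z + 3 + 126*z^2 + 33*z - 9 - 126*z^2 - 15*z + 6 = 0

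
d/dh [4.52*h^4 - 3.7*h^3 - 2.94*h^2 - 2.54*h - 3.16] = 18.08*h^3 - 11.1*h^2 - 5.88*h - 2.54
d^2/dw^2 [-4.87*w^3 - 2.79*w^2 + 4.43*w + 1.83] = -29.22*w - 5.58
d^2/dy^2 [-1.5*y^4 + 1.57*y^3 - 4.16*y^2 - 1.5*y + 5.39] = -18.0*y^2 + 9.42*y - 8.32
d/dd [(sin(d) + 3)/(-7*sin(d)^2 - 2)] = (7*sin(d)^2 + 42*sin(d) - 2)*cos(d)/(7*sin(d)^2 + 2)^2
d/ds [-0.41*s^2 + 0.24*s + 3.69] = 0.24 - 0.82*s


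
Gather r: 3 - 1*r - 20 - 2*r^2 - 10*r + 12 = -2*r^2 - 11*r - 5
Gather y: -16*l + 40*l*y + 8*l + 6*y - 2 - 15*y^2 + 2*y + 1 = -8*l - 15*y^2 + y*(40*l + 8) - 1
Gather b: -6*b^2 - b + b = -6*b^2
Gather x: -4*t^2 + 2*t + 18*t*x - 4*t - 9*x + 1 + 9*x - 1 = -4*t^2 + 18*t*x - 2*t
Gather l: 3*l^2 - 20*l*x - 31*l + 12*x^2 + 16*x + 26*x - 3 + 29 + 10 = 3*l^2 + l*(-20*x - 31) + 12*x^2 + 42*x + 36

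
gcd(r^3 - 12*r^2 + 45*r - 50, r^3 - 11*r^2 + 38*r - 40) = r^2 - 7*r + 10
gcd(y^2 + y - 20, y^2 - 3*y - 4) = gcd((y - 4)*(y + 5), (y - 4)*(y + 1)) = y - 4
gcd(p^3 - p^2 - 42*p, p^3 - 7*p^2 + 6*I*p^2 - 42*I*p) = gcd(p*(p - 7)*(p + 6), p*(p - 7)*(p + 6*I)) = p^2 - 7*p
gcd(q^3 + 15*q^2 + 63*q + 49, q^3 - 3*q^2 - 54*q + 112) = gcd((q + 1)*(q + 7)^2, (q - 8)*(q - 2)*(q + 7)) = q + 7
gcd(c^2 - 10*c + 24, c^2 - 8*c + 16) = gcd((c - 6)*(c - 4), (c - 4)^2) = c - 4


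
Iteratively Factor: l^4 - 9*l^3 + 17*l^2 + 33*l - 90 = (l - 3)*(l^3 - 6*l^2 - l + 30) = (l - 5)*(l - 3)*(l^2 - l - 6) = (l - 5)*(l - 3)*(l + 2)*(l - 3)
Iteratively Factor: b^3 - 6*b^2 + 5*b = (b)*(b^2 - 6*b + 5) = b*(b - 5)*(b - 1)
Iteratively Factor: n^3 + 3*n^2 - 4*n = (n - 1)*(n^2 + 4*n) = (n - 1)*(n + 4)*(n)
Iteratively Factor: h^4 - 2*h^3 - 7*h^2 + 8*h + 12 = (h - 2)*(h^3 - 7*h - 6) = (h - 2)*(h + 1)*(h^2 - h - 6) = (h - 3)*(h - 2)*(h + 1)*(h + 2)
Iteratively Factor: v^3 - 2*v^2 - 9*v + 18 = (v - 3)*(v^2 + v - 6) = (v - 3)*(v - 2)*(v + 3)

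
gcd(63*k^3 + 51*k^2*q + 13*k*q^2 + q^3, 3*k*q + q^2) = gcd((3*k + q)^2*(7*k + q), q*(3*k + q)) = 3*k + q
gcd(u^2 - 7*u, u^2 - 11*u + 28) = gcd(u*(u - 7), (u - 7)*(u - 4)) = u - 7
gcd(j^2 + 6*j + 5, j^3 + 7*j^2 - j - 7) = j + 1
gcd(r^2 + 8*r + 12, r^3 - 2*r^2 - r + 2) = 1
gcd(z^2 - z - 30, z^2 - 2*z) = 1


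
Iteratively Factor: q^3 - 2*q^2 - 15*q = (q + 3)*(q^2 - 5*q) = (q - 5)*(q + 3)*(q)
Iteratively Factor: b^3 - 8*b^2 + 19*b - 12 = (b - 4)*(b^2 - 4*b + 3) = (b - 4)*(b - 1)*(b - 3)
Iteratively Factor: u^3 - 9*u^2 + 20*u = (u - 5)*(u^2 - 4*u) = u*(u - 5)*(u - 4)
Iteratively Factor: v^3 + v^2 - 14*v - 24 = (v + 3)*(v^2 - 2*v - 8) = (v - 4)*(v + 3)*(v + 2)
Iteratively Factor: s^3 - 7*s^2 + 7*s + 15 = (s - 5)*(s^2 - 2*s - 3) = (s - 5)*(s + 1)*(s - 3)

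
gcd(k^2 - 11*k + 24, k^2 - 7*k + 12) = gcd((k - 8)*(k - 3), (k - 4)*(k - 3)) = k - 3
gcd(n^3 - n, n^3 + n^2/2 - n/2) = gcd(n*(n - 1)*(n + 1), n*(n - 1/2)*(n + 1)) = n^2 + n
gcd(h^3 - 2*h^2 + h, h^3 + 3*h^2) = h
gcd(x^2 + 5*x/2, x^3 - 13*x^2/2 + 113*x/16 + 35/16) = 1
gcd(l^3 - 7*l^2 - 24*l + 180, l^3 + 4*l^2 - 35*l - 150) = l^2 - l - 30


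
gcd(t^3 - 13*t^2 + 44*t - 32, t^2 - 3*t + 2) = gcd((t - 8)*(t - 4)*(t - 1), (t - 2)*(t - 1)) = t - 1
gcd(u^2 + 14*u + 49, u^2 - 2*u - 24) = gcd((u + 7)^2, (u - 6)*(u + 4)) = 1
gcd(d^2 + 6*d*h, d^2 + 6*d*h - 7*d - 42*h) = d + 6*h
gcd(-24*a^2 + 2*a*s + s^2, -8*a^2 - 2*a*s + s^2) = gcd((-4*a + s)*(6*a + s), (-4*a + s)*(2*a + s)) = -4*a + s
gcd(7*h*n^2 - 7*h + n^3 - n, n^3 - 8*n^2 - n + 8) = n^2 - 1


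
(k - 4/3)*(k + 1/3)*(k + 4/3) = k^3 + k^2/3 - 16*k/9 - 16/27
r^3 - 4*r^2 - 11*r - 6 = (r - 6)*(r + 1)^2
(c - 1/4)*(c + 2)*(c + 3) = c^3 + 19*c^2/4 + 19*c/4 - 3/2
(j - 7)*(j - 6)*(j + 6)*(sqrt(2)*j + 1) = sqrt(2)*j^4 - 7*sqrt(2)*j^3 + j^3 - 36*sqrt(2)*j^2 - 7*j^2 - 36*j + 252*sqrt(2)*j + 252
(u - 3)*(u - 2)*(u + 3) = u^3 - 2*u^2 - 9*u + 18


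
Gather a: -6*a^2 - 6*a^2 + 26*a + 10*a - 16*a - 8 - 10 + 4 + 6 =-12*a^2 + 20*a - 8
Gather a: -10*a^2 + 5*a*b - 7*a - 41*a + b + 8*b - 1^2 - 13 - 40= -10*a^2 + a*(5*b - 48) + 9*b - 54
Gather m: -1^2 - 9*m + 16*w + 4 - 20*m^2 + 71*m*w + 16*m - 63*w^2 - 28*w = -20*m^2 + m*(71*w + 7) - 63*w^2 - 12*w + 3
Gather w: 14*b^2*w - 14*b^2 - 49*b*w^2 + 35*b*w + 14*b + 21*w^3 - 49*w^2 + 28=-14*b^2 + 14*b + 21*w^3 + w^2*(-49*b - 49) + w*(14*b^2 + 35*b) + 28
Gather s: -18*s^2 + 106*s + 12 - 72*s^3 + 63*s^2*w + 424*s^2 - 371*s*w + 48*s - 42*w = -72*s^3 + s^2*(63*w + 406) + s*(154 - 371*w) - 42*w + 12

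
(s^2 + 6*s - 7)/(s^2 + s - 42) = (s - 1)/(s - 6)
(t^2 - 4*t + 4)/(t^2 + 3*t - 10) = (t - 2)/(t + 5)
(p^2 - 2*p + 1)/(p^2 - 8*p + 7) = (p - 1)/(p - 7)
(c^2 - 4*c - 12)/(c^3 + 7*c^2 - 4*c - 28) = (c - 6)/(c^2 + 5*c - 14)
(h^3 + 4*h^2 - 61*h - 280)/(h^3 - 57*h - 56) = (h + 5)/(h + 1)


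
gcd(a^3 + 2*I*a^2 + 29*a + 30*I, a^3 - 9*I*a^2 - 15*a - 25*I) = a^2 - 4*I*a + 5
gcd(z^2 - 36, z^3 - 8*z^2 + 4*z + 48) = z - 6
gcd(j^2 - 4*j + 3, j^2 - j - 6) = j - 3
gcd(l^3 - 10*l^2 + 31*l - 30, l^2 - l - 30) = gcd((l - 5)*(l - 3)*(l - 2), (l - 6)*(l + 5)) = 1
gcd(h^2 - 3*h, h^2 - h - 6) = h - 3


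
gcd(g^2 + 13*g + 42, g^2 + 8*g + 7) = g + 7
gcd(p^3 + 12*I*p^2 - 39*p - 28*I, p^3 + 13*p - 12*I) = p + 4*I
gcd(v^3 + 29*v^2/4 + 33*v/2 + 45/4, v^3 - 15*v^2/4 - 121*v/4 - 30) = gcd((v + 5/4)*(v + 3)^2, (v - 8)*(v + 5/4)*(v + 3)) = v^2 + 17*v/4 + 15/4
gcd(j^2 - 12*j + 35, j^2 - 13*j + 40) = j - 5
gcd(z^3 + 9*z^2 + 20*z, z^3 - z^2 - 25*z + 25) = z + 5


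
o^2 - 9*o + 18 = (o - 6)*(o - 3)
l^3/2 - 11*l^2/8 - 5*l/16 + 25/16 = (l/2 + 1/2)*(l - 5/2)*(l - 5/4)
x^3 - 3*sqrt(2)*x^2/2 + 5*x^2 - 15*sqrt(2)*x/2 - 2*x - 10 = (x + 5)*(x - 2*sqrt(2))*(x + sqrt(2)/2)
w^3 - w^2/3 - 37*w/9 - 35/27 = (w - 7/3)*(w + 1/3)*(w + 5/3)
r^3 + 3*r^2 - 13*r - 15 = (r - 3)*(r + 1)*(r + 5)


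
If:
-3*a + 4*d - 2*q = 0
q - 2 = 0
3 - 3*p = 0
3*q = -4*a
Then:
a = -3/2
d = -1/8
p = 1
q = 2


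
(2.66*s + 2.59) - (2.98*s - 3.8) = 6.39 - 0.32*s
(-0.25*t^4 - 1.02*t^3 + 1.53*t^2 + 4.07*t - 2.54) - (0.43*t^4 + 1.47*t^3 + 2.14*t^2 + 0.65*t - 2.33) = -0.68*t^4 - 2.49*t^3 - 0.61*t^2 + 3.42*t - 0.21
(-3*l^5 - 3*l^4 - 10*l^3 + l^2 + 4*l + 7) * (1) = -3*l^5 - 3*l^4 - 10*l^3 + l^2 + 4*l + 7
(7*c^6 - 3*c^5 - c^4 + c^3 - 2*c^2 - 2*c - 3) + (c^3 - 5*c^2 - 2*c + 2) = 7*c^6 - 3*c^5 - c^4 + 2*c^3 - 7*c^2 - 4*c - 1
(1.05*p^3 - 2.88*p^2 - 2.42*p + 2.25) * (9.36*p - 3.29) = 9.828*p^4 - 30.4113*p^3 - 13.176*p^2 + 29.0218*p - 7.4025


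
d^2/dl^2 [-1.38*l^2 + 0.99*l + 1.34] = -2.76000000000000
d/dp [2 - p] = -1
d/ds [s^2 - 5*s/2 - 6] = 2*s - 5/2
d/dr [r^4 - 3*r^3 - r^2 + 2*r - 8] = 4*r^3 - 9*r^2 - 2*r + 2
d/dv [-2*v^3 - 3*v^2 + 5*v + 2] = -6*v^2 - 6*v + 5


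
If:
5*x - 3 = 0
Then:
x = 3/5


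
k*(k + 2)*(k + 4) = k^3 + 6*k^2 + 8*k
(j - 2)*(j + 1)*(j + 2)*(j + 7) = j^4 + 8*j^3 + 3*j^2 - 32*j - 28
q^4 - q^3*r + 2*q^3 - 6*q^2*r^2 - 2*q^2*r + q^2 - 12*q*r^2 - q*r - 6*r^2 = (q + 1)^2*(q - 3*r)*(q + 2*r)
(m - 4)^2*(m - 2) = m^3 - 10*m^2 + 32*m - 32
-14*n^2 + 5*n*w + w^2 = (-2*n + w)*(7*n + w)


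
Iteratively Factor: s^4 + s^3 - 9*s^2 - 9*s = (s + 1)*(s^3 - 9*s) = s*(s + 1)*(s^2 - 9) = s*(s + 1)*(s + 3)*(s - 3)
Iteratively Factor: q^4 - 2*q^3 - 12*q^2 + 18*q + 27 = (q + 3)*(q^3 - 5*q^2 + 3*q + 9) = (q + 1)*(q + 3)*(q^2 - 6*q + 9) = (q - 3)*(q + 1)*(q + 3)*(q - 3)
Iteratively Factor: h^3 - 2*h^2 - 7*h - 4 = (h + 1)*(h^2 - 3*h - 4) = (h + 1)^2*(h - 4)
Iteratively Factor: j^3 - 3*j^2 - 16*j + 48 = (j + 4)*(j^2 - 7*j + 12) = (j - 4)*(j + 4)*(j - 3)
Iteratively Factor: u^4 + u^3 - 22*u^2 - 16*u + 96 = (u - 4)*(u^3 + 5*u^2 - 2*u - 24) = (u - 4)*(u - 2)*(u^2 + 7*u + 12) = (u - 4)*(u - 2)*(u + 3)*(u + 4)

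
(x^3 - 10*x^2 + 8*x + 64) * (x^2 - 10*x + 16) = x^5 - 20*x^4 + 124*x^3 - 176*x^2 - 512*x + 1024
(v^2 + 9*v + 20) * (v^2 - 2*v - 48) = v^4 + 7*v^3 - 46*v^2 - 472*v - 960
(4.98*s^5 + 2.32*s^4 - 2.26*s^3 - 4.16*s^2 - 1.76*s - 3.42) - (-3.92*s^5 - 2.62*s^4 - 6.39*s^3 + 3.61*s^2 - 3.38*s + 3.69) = 8.9*s^5 + 4.94*s^4 + 4.13*s^3 - 7.77*s^2 + 1.62*s - 7.11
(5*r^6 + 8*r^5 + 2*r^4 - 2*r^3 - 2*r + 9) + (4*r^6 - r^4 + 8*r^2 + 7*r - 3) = 9*r^6 + 8*r^5 + r^4 - 2*r^3 + 8*r^2 + 5*r + 6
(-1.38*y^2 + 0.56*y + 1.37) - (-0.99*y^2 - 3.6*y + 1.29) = -0.39*y^2 + 4.16*y + 0.0800000000000001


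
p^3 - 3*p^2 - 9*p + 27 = (p - 3)^2*(p + 3)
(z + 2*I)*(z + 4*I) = z^2 + 6*I*z - 8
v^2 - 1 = (v - 1)*(v + 1)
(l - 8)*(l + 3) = l^2 - 5*l - 24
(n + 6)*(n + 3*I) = n^2 + 6*n + 3*I*n + 18*I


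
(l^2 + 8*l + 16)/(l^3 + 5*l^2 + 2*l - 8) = (l + 4)/(l^2 + l - 2)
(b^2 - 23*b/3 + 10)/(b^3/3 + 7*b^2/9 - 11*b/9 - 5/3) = 3*(b - 6)/(b^2 + 4*b + 3)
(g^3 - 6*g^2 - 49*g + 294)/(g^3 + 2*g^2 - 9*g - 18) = (g^3 - 6*g^2 - 49*g + 294)/(g^3 + 2*g^2 - 9*g - 18)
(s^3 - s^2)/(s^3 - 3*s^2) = (s - 1)/(s - 3)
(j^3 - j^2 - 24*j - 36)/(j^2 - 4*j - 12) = j + 3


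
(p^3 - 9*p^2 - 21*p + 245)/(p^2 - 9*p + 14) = (p^2 - 2*p - 35)/(p - 2)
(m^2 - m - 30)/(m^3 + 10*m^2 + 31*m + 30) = (m - 6)/(m^2 + 5*m + 6)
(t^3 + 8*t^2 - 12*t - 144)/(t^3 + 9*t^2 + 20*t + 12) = (t^2 + 2*t - 24)/(t^2 + 3*t + 2)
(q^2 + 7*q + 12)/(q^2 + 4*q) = (q + 3)/q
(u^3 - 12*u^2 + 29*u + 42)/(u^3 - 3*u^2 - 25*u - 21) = (u - 6)/(u + 3)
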